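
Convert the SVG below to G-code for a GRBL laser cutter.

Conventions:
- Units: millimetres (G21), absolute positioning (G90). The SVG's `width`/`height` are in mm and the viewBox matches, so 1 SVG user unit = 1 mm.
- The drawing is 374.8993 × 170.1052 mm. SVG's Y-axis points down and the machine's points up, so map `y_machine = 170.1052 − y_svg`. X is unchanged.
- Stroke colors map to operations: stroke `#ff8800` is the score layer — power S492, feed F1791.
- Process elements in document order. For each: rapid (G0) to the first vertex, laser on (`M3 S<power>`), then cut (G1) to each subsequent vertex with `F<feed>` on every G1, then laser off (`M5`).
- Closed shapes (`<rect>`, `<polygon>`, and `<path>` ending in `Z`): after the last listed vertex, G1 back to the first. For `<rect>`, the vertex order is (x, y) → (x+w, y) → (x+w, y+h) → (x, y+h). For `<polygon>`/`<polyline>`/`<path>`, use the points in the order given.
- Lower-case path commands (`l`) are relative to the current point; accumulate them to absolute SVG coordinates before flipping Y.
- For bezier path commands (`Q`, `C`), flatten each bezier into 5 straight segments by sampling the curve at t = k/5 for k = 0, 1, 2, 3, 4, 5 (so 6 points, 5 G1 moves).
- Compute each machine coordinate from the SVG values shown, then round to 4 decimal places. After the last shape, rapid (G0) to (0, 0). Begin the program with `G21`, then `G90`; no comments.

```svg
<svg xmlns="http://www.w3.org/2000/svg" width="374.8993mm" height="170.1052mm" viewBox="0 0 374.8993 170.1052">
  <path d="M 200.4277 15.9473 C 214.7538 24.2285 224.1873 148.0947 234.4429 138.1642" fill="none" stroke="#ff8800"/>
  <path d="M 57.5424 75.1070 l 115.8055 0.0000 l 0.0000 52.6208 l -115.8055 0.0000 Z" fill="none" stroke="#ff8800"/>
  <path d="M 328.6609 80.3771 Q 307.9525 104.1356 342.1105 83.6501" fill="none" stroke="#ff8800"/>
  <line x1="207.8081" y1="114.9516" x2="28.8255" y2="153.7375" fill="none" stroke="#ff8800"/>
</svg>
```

1 u = 1 mm; y_m = 170.1052 − y.

[1] `<path>` cubic bezier, #ff8800→score S492 F1791: (200.4277,154.1579) → (208.4820,137.3140) → (215.6363,104.7001) → (222.1650,68.2864) → (228.3425,40.0433) → (234.4429,31.9410)

[2] `<path>` rectangle, #ff8800→score S492 F1791: (57.5424,94.9982) → (173.3479,94.9982) → (173.3479,42.3774) → (57.5424,42.3774) → (57.5424,94.9982) (closed)

[3] `<path>` quadratic bezier, #ff8800→score S492 F1791: (328.6609,89.7281) → (322.5722,81.9945) → (320.8728,77.8003) → (323.5627,77.1457) → (330.6420,80.0307) → (342.1105,86.4551)

[4] `<line>` line segment, #ff8800→score S492 F1791: (207.8081,55.1536) → (28.8255,16.3677)

G21
G90
G0 X200.4277 Y154.1579
M3 S492
G1 X208.4820 Y137.3140 F1791
G1 X215.6363 Y104.7001 F1791
G1 X222.1650 Y68.2864 F1791
G1 X228.3425 Y40.0433 F1791
G1 X234.4429 Y31.9410 F1791
M5
G0 X57.5424 Y94.9982
M3 S492
G1 X173.3479 Y94.9982 F1791
G1 X173.3479 Y42.3774 F1791
G1 X57.5424 Y42.3774 F1791
G1 X57.5424 Y94.9982 F1791
M5
G0 X328.6609 Y89.7281
M3 S492
G1 X322.5722 Y81.9945 F1791
G1 X320.8728 Y77.8003 F1791
G1 X323.5627 Y77.1457 F1791
G1 X330.6420 Y80.0307 F1791
G1 X342.1105 Y86.4551 F1791
M5
G0 X207.8081 Y55.1536
M3 S492
G1 X28.8255 Y16.3677 F1791
M5
G0 X0.0000 Y0.0000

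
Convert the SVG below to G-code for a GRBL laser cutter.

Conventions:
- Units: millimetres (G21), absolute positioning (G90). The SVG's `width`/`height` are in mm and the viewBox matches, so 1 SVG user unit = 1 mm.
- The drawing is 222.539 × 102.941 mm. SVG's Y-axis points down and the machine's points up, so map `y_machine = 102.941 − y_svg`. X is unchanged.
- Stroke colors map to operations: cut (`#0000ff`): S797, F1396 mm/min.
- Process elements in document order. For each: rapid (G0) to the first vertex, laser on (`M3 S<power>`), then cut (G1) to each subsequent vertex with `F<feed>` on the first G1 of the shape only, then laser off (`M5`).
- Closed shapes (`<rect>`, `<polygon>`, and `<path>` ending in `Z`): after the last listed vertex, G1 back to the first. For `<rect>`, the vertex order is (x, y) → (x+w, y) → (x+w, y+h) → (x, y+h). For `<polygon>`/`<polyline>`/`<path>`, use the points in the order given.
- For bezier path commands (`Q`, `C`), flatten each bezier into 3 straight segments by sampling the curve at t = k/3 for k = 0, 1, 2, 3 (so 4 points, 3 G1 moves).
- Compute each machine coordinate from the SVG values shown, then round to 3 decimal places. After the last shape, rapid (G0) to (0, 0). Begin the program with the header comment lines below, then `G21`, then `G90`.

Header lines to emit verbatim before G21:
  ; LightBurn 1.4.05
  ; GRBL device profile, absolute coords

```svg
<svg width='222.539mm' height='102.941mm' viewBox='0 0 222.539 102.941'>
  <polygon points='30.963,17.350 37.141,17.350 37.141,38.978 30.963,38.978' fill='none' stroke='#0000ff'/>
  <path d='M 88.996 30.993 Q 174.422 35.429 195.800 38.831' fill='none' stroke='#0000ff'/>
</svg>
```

1 u = 1 mm; y_m = 102.941 − y.

[1] `<polygon>` rectangle, #0000ff→cut S797 F1396: (30.963,85.591) → (37.141,85.591) → (37.141,63.963) → (30.963,63.963) → (30.963,85.591) (closed)

[2] `<path>` quadratic bezier, #0000ff→cut S797 F1396: (88.996,71.948) → (138.830,69.106) → (174.432,66.493) → (195.800,64.110)

; LightBurn 1.4.05
; GRBL device profile, absolute coords
G21
G90
G0 X30.963 Y85.591
M3 S797
G1 X37.141 Y85.591 F1396
G1 X37.141 Y63.963
G1 X30.963 Y63.963
G1 X30.963 Y85.591
M5
G0 X88.996 Y71.948
M3 S797
G1 X138.830 Y69.106 F1396
G1 X174.432 Y66.493
G1 X195.800 Y64.110
M5
G0 X0.000 Y0.000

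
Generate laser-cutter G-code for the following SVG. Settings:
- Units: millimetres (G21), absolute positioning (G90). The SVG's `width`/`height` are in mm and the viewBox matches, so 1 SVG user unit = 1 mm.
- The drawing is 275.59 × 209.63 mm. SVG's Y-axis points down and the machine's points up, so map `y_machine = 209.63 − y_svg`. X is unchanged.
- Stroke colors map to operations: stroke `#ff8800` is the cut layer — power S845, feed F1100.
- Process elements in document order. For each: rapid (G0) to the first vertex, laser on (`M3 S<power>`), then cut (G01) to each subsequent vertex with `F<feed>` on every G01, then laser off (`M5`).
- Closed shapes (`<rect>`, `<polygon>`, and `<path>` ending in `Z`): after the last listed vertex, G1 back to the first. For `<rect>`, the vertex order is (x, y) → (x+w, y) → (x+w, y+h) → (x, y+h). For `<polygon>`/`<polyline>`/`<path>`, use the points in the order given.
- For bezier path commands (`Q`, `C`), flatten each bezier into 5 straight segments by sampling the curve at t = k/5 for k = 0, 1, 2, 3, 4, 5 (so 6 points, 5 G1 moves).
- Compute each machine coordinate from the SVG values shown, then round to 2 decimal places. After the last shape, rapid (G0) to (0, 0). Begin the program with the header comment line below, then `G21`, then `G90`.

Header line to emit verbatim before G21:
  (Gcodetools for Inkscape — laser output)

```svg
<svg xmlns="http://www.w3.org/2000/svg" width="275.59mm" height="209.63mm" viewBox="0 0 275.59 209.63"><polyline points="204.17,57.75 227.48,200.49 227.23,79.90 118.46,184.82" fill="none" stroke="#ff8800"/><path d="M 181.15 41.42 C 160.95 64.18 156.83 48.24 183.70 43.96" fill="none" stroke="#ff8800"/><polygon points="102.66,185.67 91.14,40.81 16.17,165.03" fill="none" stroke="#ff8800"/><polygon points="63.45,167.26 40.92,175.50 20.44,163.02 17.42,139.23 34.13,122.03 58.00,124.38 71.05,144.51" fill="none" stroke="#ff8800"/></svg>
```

viewBox `0 0 275.59 209.63` with mm width/height → 1 unit = 1 mm. Flip: y_m = 209.63 − y_svg.

**Shape 1** — `<polyline>` open polyline, stroke `#ff8800` → cut (S845, F1100). Machine vertices: (204.17,151.88) → (227.48,9.14) → (227.23,129.73) → (118.46,24.81). Open path.

**Shape 2** — `<path>` cubic bezier, stroke `#ff8800` → cut (S845, F1100). Control points (SVG): P0=(181.15,41.42), P1=(160.95,64.18), P2=(156.83,48.24), P3=(183.70,43.96); sampled at t=k/5. Machine vertices: (181.15,168.21) → (171.08,158.80) → (165.58,156.25) → (165.38,158.16) → (171.18,162.11) → (183.70,165.67). Open path.

**Shape 3** — `<polygon>` closed polygon, stroke `#ff8800` → cut (S845, F1100). Machine vertices: (102.66,23.96) → (91.14,168.82) → (16.17,44.60) → (102.66,23.96). Closed: final G1 returns to the first vertex.

**Shape 4** — `<polygon>` regular polygon, stroke `#ff8800` → cut (S845, F1100). Machine vertices: (63.45,42.37) → (40.92,34.13) → (20.44,46.61) → (17.42,70.40) → (34.13,87.60) → (58.00,85.25) → (71.05,65.12) → (63.45,42.37). Closed: final G1 returns to the first vertex.

(Gcodetools for Inkscape — laser output)
G21
G90
G0 X204.17 Y151.88
M3 S845
G01 X227.48 Y9.14 F1100
G01 X227.23 Y129.73 F1100
G01 X118.46 Y24.81 F1100
M5
G0 X181.15 Y168.21
M3 S845
G01 X171.08 Y158.80 F1100
G01 X165.58 Y156.25 F1100
G01 X165.38 Y158.16 F1100
G01 X171.18 Y162.11 F1100
G01 X183.70 Y165.67 F1100
M5
G0 X102.66 Y23.96
M3 S845
G01 X91.14 Y168.82 F1100
G01 X16.17 Y44.60 F1100
G01 X102.66 Y23.96 F1100
M5
G0 X63.45 Y42.37
M3 S845
G01 X40.92 Y34.13 F1100
G01 X20.44 Y46.61 F1100
G01 X17.42 Y70.40 F1100
G01 X34.13 Y87.60 F1100
G01 X58.00 Y85.25 F1100
G01 X71.05 Y65.12 F1100
G01 X63.45 Y42.37 F1100
M5
G0 X0.00 Y0.00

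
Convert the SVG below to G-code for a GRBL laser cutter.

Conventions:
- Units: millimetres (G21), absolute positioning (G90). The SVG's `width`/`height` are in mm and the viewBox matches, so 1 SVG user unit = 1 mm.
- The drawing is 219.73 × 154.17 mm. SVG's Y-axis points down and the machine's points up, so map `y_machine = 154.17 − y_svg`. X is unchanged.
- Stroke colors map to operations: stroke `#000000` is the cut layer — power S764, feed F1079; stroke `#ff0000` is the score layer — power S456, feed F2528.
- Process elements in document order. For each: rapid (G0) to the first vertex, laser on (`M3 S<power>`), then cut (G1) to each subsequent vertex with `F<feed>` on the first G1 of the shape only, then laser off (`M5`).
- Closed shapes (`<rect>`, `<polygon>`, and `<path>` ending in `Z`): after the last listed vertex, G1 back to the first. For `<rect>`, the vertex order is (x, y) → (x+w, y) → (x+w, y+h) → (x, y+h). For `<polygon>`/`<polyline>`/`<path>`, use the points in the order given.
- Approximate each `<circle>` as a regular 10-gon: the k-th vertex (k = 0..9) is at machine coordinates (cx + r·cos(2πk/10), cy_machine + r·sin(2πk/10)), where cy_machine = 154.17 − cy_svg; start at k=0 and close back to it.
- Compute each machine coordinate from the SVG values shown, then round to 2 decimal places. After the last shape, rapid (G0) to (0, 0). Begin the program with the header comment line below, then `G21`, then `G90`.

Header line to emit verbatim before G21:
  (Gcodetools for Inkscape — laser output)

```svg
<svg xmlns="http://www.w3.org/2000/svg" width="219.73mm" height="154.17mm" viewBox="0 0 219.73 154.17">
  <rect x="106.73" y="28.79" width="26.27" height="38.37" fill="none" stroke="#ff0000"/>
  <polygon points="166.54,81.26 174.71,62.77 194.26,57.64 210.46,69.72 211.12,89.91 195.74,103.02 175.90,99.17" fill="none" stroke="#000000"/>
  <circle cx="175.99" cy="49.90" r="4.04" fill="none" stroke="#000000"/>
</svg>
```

1 u = 1 mm; y_m = 154.17 − y.

[1] `<rect>` rectangle, #ff0000→score S456 F2528: (106.73,125.38) → (133.00,125.38) → (133.00,87.01) → (106.73,87.01) → (106.73,125.38) (closed)

[2] `<polygon>` regular polygon, #000000→cut S764 F1079: (166.54,72.91) → (174.71,91.40) → (194.26,96.53) → (210.46,84.45) → (211.12,64.26) → (195.74,51.15) → (175.90,55.00) → (166.54,72.91) (closed)

[3] `<circle>` circle, #000000→cut S764 F1079: (180.03,104.27) → (179.26,106.64) → (177.24,108.11) → (174.74,108.11) → (172.72,106.64) → (171.95,104.27) → (172.72,101.90) → (174.74,100.43) → (177.24,100.43) → (179.26,101.90) → (180.03,104.27) (closed)

(Gcodetools for Inkscape — laser output)
G21
G90
G0 X106.73 Y125.38
M3 S456
G1 X133.00 Y125.38 F2528
G1 X133.00 Y87.01
G1 X106.73 Y87.01
G1 X106.73 Y125.38
M5
G0 X166.54 Y72.91
M3 S764
G1 X174.71 Y91.40 F1079
G1 X194.26 Y96.53
G1 X210.46 Y84.45
G1 X211.12 Y64.26
G1 X195.74 Y51.15
G1 X175.90 Y55.00
G1 X166.54 Y72.91
M5
G0 X180.03 Y104.27
M3 S764
G1 X179.26 Y106.64 F1079
G1 X177.24 Y108.11
G1 X174.74 Y108.11
G1 X172.72 Y106.64
G1 X171.95 Y104.27
G1 X172.72 Y101.90
G1 X174.74 Y100.43
G1 X177.24 Y100.43
G1 X179.26 Y101.90
G1 X180.03 Y104.27
M5
G0 X0.00 Y0.00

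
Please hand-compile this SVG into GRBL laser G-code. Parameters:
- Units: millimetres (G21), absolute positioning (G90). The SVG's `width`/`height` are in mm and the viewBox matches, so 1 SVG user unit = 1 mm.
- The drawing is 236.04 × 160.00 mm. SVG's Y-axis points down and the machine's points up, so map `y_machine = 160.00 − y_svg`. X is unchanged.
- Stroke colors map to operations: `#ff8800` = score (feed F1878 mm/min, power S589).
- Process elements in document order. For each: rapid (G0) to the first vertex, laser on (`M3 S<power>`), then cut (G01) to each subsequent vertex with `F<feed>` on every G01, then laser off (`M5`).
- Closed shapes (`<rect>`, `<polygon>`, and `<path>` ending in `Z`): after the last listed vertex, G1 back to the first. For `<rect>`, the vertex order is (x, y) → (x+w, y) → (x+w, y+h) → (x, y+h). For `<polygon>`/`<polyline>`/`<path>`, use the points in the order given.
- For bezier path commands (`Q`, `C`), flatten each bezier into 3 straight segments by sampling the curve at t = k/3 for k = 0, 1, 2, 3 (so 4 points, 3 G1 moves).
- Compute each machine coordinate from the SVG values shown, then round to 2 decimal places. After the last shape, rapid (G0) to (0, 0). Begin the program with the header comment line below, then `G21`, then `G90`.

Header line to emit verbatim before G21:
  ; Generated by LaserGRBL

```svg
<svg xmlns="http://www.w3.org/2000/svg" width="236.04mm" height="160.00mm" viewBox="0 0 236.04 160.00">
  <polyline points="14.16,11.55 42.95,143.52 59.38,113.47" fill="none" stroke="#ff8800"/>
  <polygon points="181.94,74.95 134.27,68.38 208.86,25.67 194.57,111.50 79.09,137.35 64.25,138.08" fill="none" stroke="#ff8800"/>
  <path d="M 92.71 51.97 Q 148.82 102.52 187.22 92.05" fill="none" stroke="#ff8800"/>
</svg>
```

viewBox `0 0 236.04 160.00` with mm width/height → 1 unit = 1 mm. Flip: y_m = 160.00 − y_svg.

**Shape 1** — `<polyline>` open polyline, stroke `#ff8800` → score (S589, F1878). Machine vertices: (14.16,148.45) → (42.95,16.48) → (59.38,46.53). Open path.

**Shape 2** — `<polygon>` closed polygon, stroke `#ff8800` → score (S589, F1878). Machine vertices: (181.94,85.05) → (134.27,91.62) → (208.86,134.33) → (194.57,48.50) → (79.09,22.65) → (64.25,21.92) → (181.94,85.05). Closed: final G1 returns to the first vertex.

**Shape 3** — `<path>` quadratic bezier, stroke `#ff8800` → score (S589, F1878). Control points (SVG): P0=(92.71,51.97), P1=(148.82,102.52), P2=(187.22,92.05); sampled at t=k/3. Machine vertices: (92.71,108.03) → (128.15,81.11) → (159.65,67.75) → (187.22,67.95). Open path.

; Generated by LaserGRBL
G21
G90
G0 X14.16 Y148.45
M3 S589
G01 X42.95 Y16.48 F1878
G01 X59.38 Y46.53 F1878
M5
G0 X181.94 Y85.05
M3 S589
G01 X134.27 Y91.62 F1878
G01 X208.86 Y134.33 F1878
G01 X194.57 Y48.50 F1878
G01 X79.09 Y22.65 F1878
G01 X64.25 Y21.92 F1878
G01 X181.94 Y85.05 F1878
M5
G0 X92.71 Y108.03
M3 S589
G01 X128.15 Y81.11 F1878
G01 X159.65 Y67.75 F1878
G01 X187.22 Y67.95 F1878
M5
G0 X0.00 Y0.00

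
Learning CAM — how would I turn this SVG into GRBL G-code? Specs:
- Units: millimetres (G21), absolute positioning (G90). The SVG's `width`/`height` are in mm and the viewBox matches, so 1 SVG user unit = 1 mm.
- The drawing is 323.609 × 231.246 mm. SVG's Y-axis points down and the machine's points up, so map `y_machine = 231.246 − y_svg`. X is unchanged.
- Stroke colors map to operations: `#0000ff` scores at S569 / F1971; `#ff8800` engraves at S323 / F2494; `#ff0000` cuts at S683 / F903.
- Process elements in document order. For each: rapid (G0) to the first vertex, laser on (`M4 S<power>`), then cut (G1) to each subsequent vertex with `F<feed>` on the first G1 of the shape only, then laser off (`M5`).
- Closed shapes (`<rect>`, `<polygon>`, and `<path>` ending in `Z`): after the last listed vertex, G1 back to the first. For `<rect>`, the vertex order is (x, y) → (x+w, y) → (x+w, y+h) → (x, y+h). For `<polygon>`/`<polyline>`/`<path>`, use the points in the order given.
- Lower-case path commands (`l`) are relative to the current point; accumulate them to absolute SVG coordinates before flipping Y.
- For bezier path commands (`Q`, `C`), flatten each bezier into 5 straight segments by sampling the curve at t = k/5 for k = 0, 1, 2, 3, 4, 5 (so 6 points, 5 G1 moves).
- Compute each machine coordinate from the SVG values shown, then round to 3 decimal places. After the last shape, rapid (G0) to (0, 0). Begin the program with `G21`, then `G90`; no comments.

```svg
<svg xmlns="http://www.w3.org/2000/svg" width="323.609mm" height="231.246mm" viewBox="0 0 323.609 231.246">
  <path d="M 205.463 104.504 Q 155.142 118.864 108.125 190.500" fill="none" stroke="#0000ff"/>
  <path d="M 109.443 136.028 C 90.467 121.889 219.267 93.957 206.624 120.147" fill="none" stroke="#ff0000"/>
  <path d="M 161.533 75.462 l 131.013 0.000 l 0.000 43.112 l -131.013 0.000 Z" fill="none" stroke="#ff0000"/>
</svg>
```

G21
G90
G0 X205.463 Y126.742
M4 S569
G1 X185.467 Y118.707 F1971
G1 X165.735 Y106.090
G1 X146.267 Y88.891
G1 X127.064 Y67.109
G1 X108.125 Y40.746
M5
G0 X109.443 Y95.218
M4 S683
G1 X113.477 Y104.813 F903
G1 X139.094 Y114.459
G1 X172.413 Y120.895
G1 X199.550 Y120.862
G1 X206.624 Y111.099
M5
G0 X161.533 Y155.784
M4 S683
G1 X292.546 Y155.784 F903
G1 X292.546 Y112.672
G1 X161.533 Y112.672
G1 X161.533 Y155.784
M5
G0 X0.000 Y0.000

viewBox `0 0 323.609 231.246` with mm width/height → 1 unit = 1 mm. Flip: y_m = 231.246 − y_svg.

**Shape 1** — `<path>` quadratic bezier, stroke `#0000ff` → score (S569, F1971). Control points (SVG): P0=(205.463,104.504), P1=(155.142,118.864), P2=(108.125,190.500); sampled at t=k/5. Machine vertices: (205.463,126.742) → (185.467,118.707) → (165.735,106.090) → (146.267,88.891) → (127.064,67.109) → (108.125,40.746). Open path.

**Shape 2** — `<path>` cubic bezier, stroke `#ff0000` → cut (S683, F903). Control points (SVG): P0=(109.443,136.028), P1=(90.467,121.889), P2=(219.267,93.957), P3=(206.624,120.147); sampled at t=k/5. Machine vertices: (109.443,95.218) → (113.477,104.813) → (139.094,114.459) → (172.413,120.895) → (199.550,120.862) → (206.624,111.099). Open path.

**Shape 3** — `<path>` rectangle, stroke `#ff0000` → cut (S683, F903). Machine vertices: (161.533,155.784) → (292.546,155.784) → (292.546,112.672) → (161.533,112.672) → (161.533,155.784). Closed: final G1 returns to the first vertex.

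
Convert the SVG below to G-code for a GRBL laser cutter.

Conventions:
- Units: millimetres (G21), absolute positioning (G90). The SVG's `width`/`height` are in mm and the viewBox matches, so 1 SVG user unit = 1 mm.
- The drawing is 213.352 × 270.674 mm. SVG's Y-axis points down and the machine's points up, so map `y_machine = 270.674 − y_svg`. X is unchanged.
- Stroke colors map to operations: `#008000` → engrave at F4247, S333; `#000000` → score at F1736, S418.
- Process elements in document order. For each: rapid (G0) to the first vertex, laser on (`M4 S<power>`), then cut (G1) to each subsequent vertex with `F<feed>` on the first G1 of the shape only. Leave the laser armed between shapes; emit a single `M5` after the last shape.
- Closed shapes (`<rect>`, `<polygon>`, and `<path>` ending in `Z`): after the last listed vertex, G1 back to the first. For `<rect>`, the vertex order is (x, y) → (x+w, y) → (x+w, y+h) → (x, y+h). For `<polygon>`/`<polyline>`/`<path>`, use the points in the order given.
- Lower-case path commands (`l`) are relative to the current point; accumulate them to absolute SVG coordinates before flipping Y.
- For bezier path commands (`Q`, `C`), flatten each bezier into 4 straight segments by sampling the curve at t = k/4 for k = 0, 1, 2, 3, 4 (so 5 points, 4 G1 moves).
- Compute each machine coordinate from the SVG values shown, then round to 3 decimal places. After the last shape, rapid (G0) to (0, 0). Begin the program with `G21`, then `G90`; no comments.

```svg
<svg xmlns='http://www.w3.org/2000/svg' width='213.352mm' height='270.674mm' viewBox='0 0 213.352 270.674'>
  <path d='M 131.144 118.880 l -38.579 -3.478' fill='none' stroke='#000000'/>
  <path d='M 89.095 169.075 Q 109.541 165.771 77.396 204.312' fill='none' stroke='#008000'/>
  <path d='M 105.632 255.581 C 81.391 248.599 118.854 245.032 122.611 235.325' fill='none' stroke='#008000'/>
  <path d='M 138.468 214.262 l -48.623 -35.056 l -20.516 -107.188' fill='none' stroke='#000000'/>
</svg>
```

G21
G90
G0 X131.144 Y151.794
M4 S418
G1 X92.565 Y155.272 F1736
G0 X89.095 Y101.599
M4 S333
G1 X96.031 Y100.636 F4247
G1 X96.393 Y94.442
G1 X90.182 Y83.017
G1 X77.396 Y66.362
G0 X105.632 Y15.093
M4 S333
G1 X97.530 Y19.838 F4247
G1 X103.622 Y24.199
G1 X114.964 Y29.071
G1 X122.611 Y35.349
G0 X138.468 Y56.412
M4 S418
G1 X89.845 Y91.468 F1736
G1 X69.329 Y198.656
M5
G0 X0.000 Y0.000

viewBox `0 0 213.352 270.674` with mm width/height → 1 unit = 1 mm. Flip: y_m = 270.674 − y_svg.

**Shape 1** — `<path>` line segment, stroke `#000000` → score (S418, F1736). Machine vertices: (131.144,151.794) → (92.565,155.272). Open path.

**Shape 2** — `<path>` quadratic bezier, stroke `#008000` → engrave (S333, F4247). Control points (SVG): P0=(89.095,169.075), P1=(109.541,165.771), P2=(77.396,204.312); sampled at t=k/4. Machine vertices: (89.095,101.599) → (96.031,100.636) → (96.393,94.442) → (90.182,83.017) → (77.396,66.362). Open path.

**Shape 3** — `<path>` cubic bezier, stroke `#008000` → engrave (S333, F4247). Control points (SVG): P0=(105.632,255.581), P1=(81.391,248.599), P2=(118.854,245.032), P3=(122.611,235.325); sampled at t=k/4. Machine vertices: (105.632,15.093) → (97.530,19.838) → (103.622,24.199) → (114.964,29.071) → (122.611,35.349). Open path.

**Shape 4** — `<path>` open polyline, stroke `#000000` → score (S418, F1736). Machine vertices: (138.468,56.412) → (89.845,91.468) → (69.329,198.656). Open path.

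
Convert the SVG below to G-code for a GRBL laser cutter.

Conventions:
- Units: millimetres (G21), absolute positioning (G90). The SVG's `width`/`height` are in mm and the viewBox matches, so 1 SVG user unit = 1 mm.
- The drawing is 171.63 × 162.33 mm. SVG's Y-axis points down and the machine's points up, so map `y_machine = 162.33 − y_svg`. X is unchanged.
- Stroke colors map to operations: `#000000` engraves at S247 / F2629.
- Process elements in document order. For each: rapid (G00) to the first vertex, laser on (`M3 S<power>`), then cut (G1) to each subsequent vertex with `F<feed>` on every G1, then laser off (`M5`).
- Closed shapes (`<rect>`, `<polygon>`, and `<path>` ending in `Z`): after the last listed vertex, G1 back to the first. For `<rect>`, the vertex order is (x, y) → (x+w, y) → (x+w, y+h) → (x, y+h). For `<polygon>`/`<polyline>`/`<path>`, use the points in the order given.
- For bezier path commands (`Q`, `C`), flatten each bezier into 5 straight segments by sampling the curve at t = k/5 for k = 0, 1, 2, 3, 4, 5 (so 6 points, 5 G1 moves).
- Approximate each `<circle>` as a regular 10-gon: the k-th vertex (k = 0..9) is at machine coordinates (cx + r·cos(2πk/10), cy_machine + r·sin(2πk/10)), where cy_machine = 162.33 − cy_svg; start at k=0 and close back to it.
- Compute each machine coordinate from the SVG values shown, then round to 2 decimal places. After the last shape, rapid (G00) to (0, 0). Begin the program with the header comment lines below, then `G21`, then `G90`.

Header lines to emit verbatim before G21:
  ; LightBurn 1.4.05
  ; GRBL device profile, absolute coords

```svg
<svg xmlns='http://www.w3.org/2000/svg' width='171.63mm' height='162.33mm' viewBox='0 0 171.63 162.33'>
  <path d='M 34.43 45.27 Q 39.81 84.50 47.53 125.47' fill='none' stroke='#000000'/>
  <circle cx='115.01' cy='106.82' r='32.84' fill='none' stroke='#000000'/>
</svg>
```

1 u = 1 mm; y_m = 162.33 − y.

[1] `<path>` quadratic bezier, #000000→engrave S247 F2629: (34.43,117.06) → (36.68,101.30) → (39.11,85.40) → (41.73,69.36) → (44.54,53.18) → (47.53,36.86)

[2] `<circle>` circle, #000000→engrave S247 F2629: (147.85,55.51) → (141.58,74.81) → (125.16,86.74) → (104.86,86.74) → (88.44,74.81) → (82.17,55.51) → (88.44,36.21) → (104.86,24.28) → (125.16,24.28) → (141.58,36.21) → (147.85,55.51) (closed)

; LightBurn 1.4.05
; GRBL device profile, absolute coords
G21
G90
G00 X34.43 Y117.06
M3 S247
G1 X36.68 Y101.30 F2629
G1 X39.11 Y85.40 F2629
G1 X41.73 Y69.36 F2629
G1 X44.54 Y53.18 F2629
G1 X47.53 Y36.86 F2629
M5
G00 X147.85 Y55.51
M3 S247
G1 X141.58 Y74.81 F2629
G1 X125.16 Y86.74 F2629
G1 X104.86 Y86.74 F2629
G1 X88.44 Y74.81 F2629
G1 X82.17 Y55.51 F2629
G1 X88.44 Y36.21 F2629
G1 X104.86 Y24.28 F2629
G1 X125.16 Y24.28 F2629
G1 X141.58 Y36.21 F2629
G1 X147.85 Y55.51 F2629
M5
G00 X0.00 Y0.00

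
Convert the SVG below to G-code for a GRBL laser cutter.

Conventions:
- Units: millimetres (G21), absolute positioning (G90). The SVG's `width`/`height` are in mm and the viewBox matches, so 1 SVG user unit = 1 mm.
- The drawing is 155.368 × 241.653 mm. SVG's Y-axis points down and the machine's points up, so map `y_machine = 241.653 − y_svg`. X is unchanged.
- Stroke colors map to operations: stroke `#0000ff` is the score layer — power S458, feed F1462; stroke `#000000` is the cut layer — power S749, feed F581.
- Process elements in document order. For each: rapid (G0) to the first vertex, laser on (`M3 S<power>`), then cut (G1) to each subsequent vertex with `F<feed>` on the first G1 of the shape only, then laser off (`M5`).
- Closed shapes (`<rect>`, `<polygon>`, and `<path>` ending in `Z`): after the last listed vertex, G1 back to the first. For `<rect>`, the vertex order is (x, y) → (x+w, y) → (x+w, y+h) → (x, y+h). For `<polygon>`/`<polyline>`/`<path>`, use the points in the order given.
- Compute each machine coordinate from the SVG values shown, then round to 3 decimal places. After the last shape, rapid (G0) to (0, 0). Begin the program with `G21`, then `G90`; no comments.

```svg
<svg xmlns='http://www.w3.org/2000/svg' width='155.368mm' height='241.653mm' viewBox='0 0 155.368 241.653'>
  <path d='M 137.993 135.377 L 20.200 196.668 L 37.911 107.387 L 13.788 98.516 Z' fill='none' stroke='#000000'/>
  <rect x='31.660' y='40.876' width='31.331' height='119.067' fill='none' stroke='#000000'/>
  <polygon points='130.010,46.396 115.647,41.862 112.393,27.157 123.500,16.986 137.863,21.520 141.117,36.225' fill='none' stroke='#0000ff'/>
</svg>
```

Since the viewBox matches the mm dimensions, user units are millimetres directly. The only transform is the Y-flip y_m = 241.653 − y_svg.

Shape 1 is a closed polygon drawn with `<path>`. Its stroke #000000 means cut at S749, F581. After flipping Y the toolpath is (137.993,106.276) → (20.200,44.985) → (37.911,134.266) → (13.788,143.137) → (137.993,106.276), returning to the start.

Shape 2 is a rectangle drawn with `<rect>`. Its stroke #000000 means cut at S749, F581. After flipping Y the toolpath is (31.660,200.777) → (62.991,200.777) → (62.991,81.710) → (31.660,81.710) → (31.660,200.777), returning to the start.

Shape 3 is a regular polygon drawn with `<polygon>`. Its stroke #0000ff means score at S458, F1462. After flipping Y the toolpath is (130.010,195.257) → (115.647,199.791) → (112.393,214.496) → (123.500,224.667) → (137.863,220.133) → (141.117,205.428) → (130.010,195.257), returning to the start.

G21
G90
G0 X137.993 Y106.276
M3 S749
G1 X20.200 Y44.985 F581
G1 X37.911 Y134.266
G1 X13.788 Y143.137
G1 X137.993 Y106.276
M5
G0 X31.660 Y200.777
M3 S749
G1 X62.991 Y200.777 F581
G1 X62.991 Y81.710
G1 X31.660 Y81.710
G1 X31.660 Y200.777
M5
G0 X130.010 Y195.257
M3 S458
G1 X115.647 Y199.791 F1462
G1 X112.393 Y214.496
G1 X123.500 Y224.667
G1 X137.863 Y220.133
G1 X141.117 Y205.428
G1 X130.010 Y195.257
M5
G0 X0.000 Y0.000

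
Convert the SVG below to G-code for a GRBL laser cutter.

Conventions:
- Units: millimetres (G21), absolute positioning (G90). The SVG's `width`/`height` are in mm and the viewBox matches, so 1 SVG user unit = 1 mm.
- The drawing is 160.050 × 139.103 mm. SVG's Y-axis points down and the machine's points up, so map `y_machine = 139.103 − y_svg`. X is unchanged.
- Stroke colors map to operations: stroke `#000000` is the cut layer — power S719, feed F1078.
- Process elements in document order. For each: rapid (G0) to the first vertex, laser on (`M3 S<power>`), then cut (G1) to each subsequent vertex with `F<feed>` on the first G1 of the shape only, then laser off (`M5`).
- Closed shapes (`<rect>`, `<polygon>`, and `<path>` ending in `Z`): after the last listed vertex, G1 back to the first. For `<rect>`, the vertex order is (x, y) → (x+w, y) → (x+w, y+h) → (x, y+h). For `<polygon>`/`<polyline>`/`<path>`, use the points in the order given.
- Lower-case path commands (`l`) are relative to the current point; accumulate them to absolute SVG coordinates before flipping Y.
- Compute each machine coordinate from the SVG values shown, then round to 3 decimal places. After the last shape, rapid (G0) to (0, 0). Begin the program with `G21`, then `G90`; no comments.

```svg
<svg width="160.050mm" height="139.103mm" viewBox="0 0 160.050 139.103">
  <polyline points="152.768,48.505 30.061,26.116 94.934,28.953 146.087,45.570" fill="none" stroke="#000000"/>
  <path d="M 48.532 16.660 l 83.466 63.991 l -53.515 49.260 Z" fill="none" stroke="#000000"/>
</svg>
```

1 u = 1 mm; y_m = 139.103 − y.

[1] `<polyline>` open polyline, #000000→cut S719 F1078: (152.768,90.598) → (30.061,112.987) → (94.934,110.150) → (146.087,93.533)

[2] `<path>` closed polygon, #000000→cut S719 F1078: (48.532,122.443) → (131.998,58.452) → (78.483,9.192) → (48.532,122.443) (closed)

G21
G90
G0 X152.768 Y90.598
M3 S719
G1 X30.061 Y112.987 F1078
G1 X94.934 Y110.150
G1 X146.087 Y93.533
M5
G0 X48.532 Y122.443
M3 S719
G1 X131.998 Y58.452 F1078
G1 X78.483 Y9.192
G1 X48.532 Y122.443
M5
G0 X0.000 Y0.000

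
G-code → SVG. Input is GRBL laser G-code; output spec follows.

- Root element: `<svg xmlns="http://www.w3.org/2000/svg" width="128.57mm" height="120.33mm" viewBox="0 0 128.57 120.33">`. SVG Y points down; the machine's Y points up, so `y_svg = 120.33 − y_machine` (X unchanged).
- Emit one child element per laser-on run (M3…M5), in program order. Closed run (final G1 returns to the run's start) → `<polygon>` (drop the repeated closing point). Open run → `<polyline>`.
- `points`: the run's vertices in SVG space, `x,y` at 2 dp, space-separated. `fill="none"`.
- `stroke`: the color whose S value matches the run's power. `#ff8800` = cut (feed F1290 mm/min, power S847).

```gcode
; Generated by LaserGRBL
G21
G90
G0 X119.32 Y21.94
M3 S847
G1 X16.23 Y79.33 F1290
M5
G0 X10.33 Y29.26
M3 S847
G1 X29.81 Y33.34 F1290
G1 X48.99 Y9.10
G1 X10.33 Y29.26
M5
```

y_svg = 120.33 − y_m. Every run uses S847, so all elements get stroke `#ff8800` (cut).

[1] open run; points: 119.32,98.39 16.23,41.00

[2] closed run; points: 10.33,91.07 29.81,86.99 48.99,111.23

<svg xmlns="http://www.w3.org/2000/svg" width="128.57mm" height="120.33mm" viewBox="0 0 128.57 120.33">
  <polyline points="119.32,98.39 16.23,41.00" fill="none" stroke="#ff8800"/>
  <polygon points="10.33,91.07 29.81,86.99 48.99,111.23" fill="none" stroke="#ff8800"/>
</svg>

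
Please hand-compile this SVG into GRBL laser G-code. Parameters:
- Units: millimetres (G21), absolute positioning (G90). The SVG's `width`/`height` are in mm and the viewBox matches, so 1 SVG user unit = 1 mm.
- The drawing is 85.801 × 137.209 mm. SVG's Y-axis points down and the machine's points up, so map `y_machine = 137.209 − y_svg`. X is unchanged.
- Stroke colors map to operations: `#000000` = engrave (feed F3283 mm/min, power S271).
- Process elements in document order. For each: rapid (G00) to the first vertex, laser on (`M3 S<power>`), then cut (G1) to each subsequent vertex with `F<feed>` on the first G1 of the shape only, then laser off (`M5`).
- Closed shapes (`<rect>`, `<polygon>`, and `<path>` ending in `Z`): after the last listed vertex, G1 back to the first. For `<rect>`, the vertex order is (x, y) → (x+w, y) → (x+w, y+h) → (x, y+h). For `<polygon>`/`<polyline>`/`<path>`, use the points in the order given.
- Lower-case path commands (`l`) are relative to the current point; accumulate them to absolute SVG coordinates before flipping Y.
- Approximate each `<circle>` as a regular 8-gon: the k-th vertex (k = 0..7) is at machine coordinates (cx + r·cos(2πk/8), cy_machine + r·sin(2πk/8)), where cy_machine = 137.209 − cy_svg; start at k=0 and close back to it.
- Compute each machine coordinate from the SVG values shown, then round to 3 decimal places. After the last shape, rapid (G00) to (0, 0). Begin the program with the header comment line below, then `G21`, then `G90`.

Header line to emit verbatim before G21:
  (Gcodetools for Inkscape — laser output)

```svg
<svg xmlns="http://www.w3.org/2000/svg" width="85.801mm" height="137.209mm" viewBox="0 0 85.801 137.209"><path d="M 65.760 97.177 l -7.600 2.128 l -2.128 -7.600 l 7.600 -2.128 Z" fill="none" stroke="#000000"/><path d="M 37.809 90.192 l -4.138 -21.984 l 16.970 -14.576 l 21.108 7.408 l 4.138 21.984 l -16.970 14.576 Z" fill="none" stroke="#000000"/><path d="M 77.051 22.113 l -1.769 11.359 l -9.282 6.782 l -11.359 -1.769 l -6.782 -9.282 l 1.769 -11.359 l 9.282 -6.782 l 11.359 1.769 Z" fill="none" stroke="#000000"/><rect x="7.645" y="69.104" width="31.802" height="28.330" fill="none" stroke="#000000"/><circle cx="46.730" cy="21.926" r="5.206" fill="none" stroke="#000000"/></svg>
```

(Gcodetools for Inkscape — laser output)
G21
G90
G00 X65.760 Y40.032
M3 S271
G1 X58.160 Y37.904 F3283
G1 X56.032 Y45.504
G1 X63.632 Y47.632
G1 X65.760 Y40.032
M5
G00 X37.809 Y47.017
M3 S271
G1 X33.671 Y69.001 F3283
G1 X50.641 Y83.577
G1 X71.749 Y76.169
G1 X75.887 Y54.185
G1 X58.917 Y39.609
G1 X37.809 Y47.017
M5
G00 X77.051 Y115.096
M3 S271
G1 X75.282 Y103.737 F3283
G1 X66.000 Y96.955
G1 X54.641 Y98.724
G1 X47.859 Y108.006
G1 X49.628 Y119.365
G1 X58.910 Y126.147
G1 X70.269 Y124.378
G1 X77.051 Y115.096
M5
G00 X7.645 Y68.105
M3 S271
G1 X39.447 Y68.105 F3283
G1 X39.447 Y39.775
G1 X7.645 Y39.775
G1 X7.645 Y68.105
M5
G00 X51.936 Y115.283
M3 S271
G1 X50.411 Y118.964 F3283
G1 X46.730 Y120.489
G1 X43.049 Y118.964
G1 X41.524 Y115.283
G1 X43.049 Y111.602
G1 X46.730 Y110.077
G1 X50.411 Y111.602
G1 X51.936 Y115.283
M5
G00 X0.000 Y0.000

1 u = 1 mm; y_m = 137.209 − y.

[1] `<path>` regular polygon, #000000→engrave S271 F3283: (65.760,40.032) → (58.160,37.904) → (56.032,45.504) → (63.632,47.632) → (65.760,40.032) (closed)

[2] `<path>` regular polygon, #000000→engrave S271 F3283: (37.809,47.017) → (33.671,69.001) → (50.641,83.577) → (71.749,76.169) → (75.887,54.185) → (58.917,39.609) → (37.809,47.017) (closed)

[3] `<path>` regular polygon, #000000→engrave S271 F3283: (77.051,115.096) → (75.282,103.737) → (66.000,96.955) → (54.641,98.724) → (47.859,108.006) → (49.628,119.365) → (58.910,126.147) → (70.269,124.378) → (77.051,115.096) (closed)

[4] `<rect>` rectangle, #000000→engrave S271 F3283: (7.645,68.105) → (39.447,68.105) → (39.447,39.775) → (7.645,39.775) → (7.645,68.105) (closed)

[5] `<circle>` circle, #000000→engrave S271 F3283: (51.936,115.283) → (50.411,118.964) → (46.730,120.489) → (43.049,118.964) → (41.524,115.283) → (43.049,111.602) → (46.730,110.077) → (50.411,111.602) → (51.936,115.283) (closed)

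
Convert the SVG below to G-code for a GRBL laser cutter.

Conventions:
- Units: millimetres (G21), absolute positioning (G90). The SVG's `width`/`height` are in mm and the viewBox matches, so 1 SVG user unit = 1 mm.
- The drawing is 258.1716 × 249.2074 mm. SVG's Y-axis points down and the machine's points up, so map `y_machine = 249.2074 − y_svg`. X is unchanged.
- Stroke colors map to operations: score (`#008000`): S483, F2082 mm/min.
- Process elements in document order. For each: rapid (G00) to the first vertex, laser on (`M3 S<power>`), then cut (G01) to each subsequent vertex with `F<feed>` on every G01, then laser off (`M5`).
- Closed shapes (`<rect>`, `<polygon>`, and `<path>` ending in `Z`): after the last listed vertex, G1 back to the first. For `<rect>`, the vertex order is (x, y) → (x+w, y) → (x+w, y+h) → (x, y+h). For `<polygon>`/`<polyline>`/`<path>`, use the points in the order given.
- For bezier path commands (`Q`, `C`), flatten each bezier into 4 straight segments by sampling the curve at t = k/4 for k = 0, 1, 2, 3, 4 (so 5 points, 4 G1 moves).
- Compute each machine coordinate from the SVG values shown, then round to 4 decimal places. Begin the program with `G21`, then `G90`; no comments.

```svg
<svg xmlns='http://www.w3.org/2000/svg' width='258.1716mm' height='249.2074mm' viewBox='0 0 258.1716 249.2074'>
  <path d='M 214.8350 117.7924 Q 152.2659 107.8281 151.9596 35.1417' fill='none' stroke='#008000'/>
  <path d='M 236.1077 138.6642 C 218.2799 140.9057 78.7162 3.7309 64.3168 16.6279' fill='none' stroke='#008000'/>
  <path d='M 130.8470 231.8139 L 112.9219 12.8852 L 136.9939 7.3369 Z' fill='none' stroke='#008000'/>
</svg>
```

viewBox `0 0 258.1716 249.2074` with mm width/height → 1 unit = 1 mm. Flip: y_m = 249.2074 − y_svg.

**Shape 1** — `<path>` quadratic bezier, stroke `#008000` → score (S483, F2082). Control points (SVG): P0=(214.8350,117.7924), P1=(152.2659,107.8281), P2=(151.9596,35.1417); sampled at t=k/4. Machine vertices: (214.8350,131.4150) → (187.4419,140.3173) → (167.8316,157.0598) → (156.0042,181.6426) → (151.9596,214.0657). Open path.

**Shape 2** — `<path>` cubic bezier, stroke `#008000` → score (S483, F2082). Control points (SVG): P0=(236.1077,138.6642), P1=(218.2799,140.9057), P2=(78.7162,3.7309), P3=(64.3168,16.6279); sampled at t=k/4. Machine vertices: (236.1077,110.5432) → (203.7692,130.4794) → (148.9266,175.5572) → (94.7268,218.6370) → (64.3168,232.5795). Open path.

**Shape 3** — `<path>` closed polygon, stroke `#008000` → score (S483, F2082). Machine vertices: (130.8470,17.3935) → (112.9219,236.3222) → (136.9939,241.8705) → (130.8470,17.3935). Closed: final G1 returns to the first vertex.

G21
G90
G00 X214.8350 Y131.4150
M3 S483
G01 X187.4419 Y140.3173 F2082
G01 X167.8316 Y157.0598 F2082
G01 X156.0042 Y181.6426 F2082
G01 X151.9596 Y214.0657 F2082
M5
G00 X236.1077 Y110.5432
M3 S483
G01 X203.7692 Y130.4794 F2082
G01 X148.9266 Y175.5572 F2082
G01 X94.7268 Y218.6370 F2082
G01 X64.3168 Y232.5795 F2082
M5
G00 X130.8470 Y17.3935
M3 S483
G01 X112.9219 Y236.3222 F2082
G01 X136.9939 Y241.8705 F2082
G01 X130.8470 Y17.3935 F2082
M5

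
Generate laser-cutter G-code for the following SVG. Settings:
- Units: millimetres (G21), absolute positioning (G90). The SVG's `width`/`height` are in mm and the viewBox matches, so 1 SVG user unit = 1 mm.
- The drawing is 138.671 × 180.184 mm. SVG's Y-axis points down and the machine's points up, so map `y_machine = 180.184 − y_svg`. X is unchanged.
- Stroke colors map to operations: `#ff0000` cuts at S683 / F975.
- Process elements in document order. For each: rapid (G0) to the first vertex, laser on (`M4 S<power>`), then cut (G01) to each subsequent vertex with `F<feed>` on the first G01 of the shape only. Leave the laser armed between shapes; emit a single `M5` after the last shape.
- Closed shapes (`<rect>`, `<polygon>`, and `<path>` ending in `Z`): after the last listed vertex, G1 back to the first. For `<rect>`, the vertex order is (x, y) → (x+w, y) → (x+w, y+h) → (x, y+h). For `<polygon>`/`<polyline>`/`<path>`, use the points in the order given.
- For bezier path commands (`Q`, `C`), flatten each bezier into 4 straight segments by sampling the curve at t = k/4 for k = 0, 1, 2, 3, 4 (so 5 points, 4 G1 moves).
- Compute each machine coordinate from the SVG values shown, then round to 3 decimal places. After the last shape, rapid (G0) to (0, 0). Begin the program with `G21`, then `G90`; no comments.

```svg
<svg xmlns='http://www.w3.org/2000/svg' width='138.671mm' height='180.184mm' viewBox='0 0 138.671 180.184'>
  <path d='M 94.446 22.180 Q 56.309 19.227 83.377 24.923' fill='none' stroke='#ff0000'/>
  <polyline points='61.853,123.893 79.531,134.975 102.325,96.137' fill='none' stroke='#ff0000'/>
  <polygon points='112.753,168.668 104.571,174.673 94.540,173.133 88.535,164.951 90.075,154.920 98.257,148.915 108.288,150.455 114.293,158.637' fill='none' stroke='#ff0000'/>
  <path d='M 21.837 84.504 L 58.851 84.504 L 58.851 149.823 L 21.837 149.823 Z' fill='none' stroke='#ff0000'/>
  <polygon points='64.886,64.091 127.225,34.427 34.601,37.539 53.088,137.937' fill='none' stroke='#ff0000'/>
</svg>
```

G21
G90
G0 X94.446 Y158.004
M4 S683
G01 X79.453 Y158.940 F975
G01 X72.610 Y158.795
G01 X73.918 Y157.568
G01 X83.377 Y155.261
G0 X61.853 Y56.291
M4 S683
G01 X79.531 Y45.209 F975
G01 X102.325 Y84.047
G0 X112.753 Y11.516
M4 S683
G01 X104.571 Y5.511 F975
G01 X94.540 Y7.051
G01 X88.535 Y15.233
G01 X90.075 Y25.264
G01 X98.257 Y31.269
G01 X108.288 Y29.729
G01 X114.293 Y21.547
G01 X112.753 Y11.516
G0 X21.837 Y95.680
M4 S683
G01 X58.851 Y95.680 F975
G01 X58.851 Y30.361
G01 X21.837 Y30.361
G01 X21.837 Y95.680
G0 X64.886 Y116.093
M4 S683
G01 X127.225 Y145.757 F975
G01 X34.601 Y142.645
G01 X53.088 Y42.247
G01 X64.886 Y116.093
M5
G0 X0.000 Y0.000

1 u = 1 mm; y_m = 180.184 − y.

[1] `<path>` quadratic bezier, #ff0000→cut S683 F975: (94.446,158.004) → (79.453,158.940) → (72.610,158.795) → (73.918,157.568) → (83.377,155.261)

[2] `<polyline>` open polyline, #ff0000→cut S683 F975: (61.853,56.291) → (79.531,45.209) → (102.325,84.047)

[3] `<polygon>` regular polygon, #ff0000→cut S683 F975: (112.753,11.516) → (104.571,5.511) → (94.540,7.051) → (88.535,15.233) → (90.075,25.264) → (98.257,31.269) → (108.288,29.729) → (114.293,21.547) → (112.753,11.516) (closed)

[4] `<path>` rectangle, #ff0000→cut S683 F975: (21.837,95.680) → (58.851,95.680) → (58.851,30.361) → (21.837,30.361) → (21.837,95.680) (closed)

[5] `<polygon>` closed polygon, #ff0000→cut S683 F975: (64.886,116.093) → (127.225,145.757) → (34.601,142.645) → (53.088,42.247) → (64.886,116.093) (closed)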